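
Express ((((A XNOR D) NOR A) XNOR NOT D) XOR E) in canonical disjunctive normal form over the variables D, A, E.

(NOT D AND NOT A AND E) OR (NOT D AND A AND E) OR (D AND NOT A AND E) OR (D AND A AND NOT E)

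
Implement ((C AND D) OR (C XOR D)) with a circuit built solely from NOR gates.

((((C NOR C) NOR (D NOR D)) NOR ((((C NOR D) NOR (C NOR D)) NOR ((C NOR D) NOR (C NOR D))) NOR ((((C NOR C) NOR (D NOR D)) NOR ((C NOR C) NOR (D NOR D))) NOR (((C NOR C) NOR (D NOR D)) NOR ((C NOR C) NOR (D NOR D)))))) NOR (((C NOR C) NOR (D NOR D)) NOR ((((C NOR D) NOR (C NOR D)) NOR ((C NOR D) NOR (C NOR D))) NOR ((((C NOR C) NOR (D NOR D)) NOR ((C NOR C) NOR (D NOR D))) NOR (((C NOR C) NOR (D NOR D)) NOR ((C NOR C) NOR (D NOR D)))))))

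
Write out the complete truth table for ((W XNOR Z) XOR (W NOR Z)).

Z | W | Output
--------------
0 | 0 | 0
0 | 1 | 0
1 | 0 | 0
1 | 1 | 1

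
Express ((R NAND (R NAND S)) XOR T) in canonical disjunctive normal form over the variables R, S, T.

(NOT R AND NOT S AND NOT T) OR (NOT R AND S AND NOT T) OR (R AND NOT S AND T) OR (R AND S AND NOT T)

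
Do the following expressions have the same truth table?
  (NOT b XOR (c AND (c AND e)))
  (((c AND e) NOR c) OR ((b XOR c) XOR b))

No. Counterexample: with c=0, e=0, b=1, Expression 1 = 0 but Expression 2 = 1.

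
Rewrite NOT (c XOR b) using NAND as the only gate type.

(((c NAND (c NAND b)) NAND (b NAND (c NAND b))) NAND ((c NAND (c NAND b)) NAND (b NAND (c NAND b))))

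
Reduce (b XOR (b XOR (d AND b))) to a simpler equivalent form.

By XOR self-cancellation ((E XOR v) XOR v = E):
= (d AND b)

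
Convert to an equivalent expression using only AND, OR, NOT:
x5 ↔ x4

(x5 AND x4) OR (NOT x5 AND NOT x4)
(Biconditional = both true or both false)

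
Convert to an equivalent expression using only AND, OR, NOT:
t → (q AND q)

NOT t OR (q AND q)
(Implication elimination: A → B = NOT A OR B)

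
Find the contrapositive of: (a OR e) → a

Contrapositive: NOT a → NOT (a OR e)
Note: A statement and its contrapositive are logically equivalent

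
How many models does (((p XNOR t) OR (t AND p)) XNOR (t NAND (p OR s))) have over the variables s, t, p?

Satisfying assignments: (0,0,0), (1,0,0), (1,1,0)
Count: 3 out of 8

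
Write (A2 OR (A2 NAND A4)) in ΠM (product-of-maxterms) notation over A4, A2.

ΠM() = TRUE (no maxterms)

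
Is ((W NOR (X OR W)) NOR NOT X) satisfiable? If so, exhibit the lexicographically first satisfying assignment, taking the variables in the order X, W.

X=1, W=0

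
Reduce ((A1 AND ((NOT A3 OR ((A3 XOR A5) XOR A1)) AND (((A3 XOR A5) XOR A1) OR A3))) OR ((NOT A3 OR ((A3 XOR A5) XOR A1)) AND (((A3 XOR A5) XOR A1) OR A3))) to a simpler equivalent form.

By absorption (E OR (E AND v) = E) then distribution ((E OR v) AND (E OR NOT v) = E):
= ((A3 XOR A5) XOR A1)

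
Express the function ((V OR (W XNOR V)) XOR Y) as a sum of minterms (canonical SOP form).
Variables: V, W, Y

Σm(0, 3, 4, 6) = (NOT V AND NOT W AND NOT Y) OR (NOT V AND W AND Y) OR (V AND NOT W AND NOT Y) OR (V AND W AND NOT Y)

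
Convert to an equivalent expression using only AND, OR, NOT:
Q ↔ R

(Q AND R) OR (NOT Q AND NOT R)
(Biconditional = both true or both false)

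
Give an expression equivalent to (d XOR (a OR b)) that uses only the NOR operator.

((((d NOR ((a NOR b) NOR (a NOR b))) NOR (d NOR ((a NOR b) NOR (a NOR b)))) NOR ((d NOR ((a NOR b) NOR (a NOR b))) NOR (d NOR ((a NOR b) NOR (a NOR b))))) NOR ((((d NOR d) NOR (((a NOR b) NOR (a NOR b)) NOR ((a NOR b) NOR (a NOR b)))) NOR ((d NOR d) NOR (((a NOR b) NOR (a NOR b)) NOR ((a NOR b) NOR (a NOR b))))) NOR (((d NOR d) NOR (((a NOR b) NOR (a NOR b)) NOR ((a NOR b) NOR (a NOR b)))) NOR ((d NOR d) NOR (((a NOR b) NOR (a NOR b)) NOR ((a NOR b) NOR (a NOR b)))))))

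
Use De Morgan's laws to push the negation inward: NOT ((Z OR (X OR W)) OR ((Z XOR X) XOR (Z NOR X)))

NOT (Z OR (X OR W)) AND NOT ((Z XOR X) XOR (Z NOR X))
De Morgan's: NOT(OR of terms) = AND of negations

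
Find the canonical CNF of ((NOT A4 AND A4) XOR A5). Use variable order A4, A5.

(A4 OR A5) AND (NOT A4 OR A5)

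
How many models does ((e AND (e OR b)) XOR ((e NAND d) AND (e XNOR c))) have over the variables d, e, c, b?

Satisfying assignments: (0,0,0,0), (0,0,0,1), (0,1,0,0), (0,1,0,1), (1,0,0,0), (1,0,0,1), (1,1,0,0), (1,1,0,1), (1,1,1,0), (1,1,1,1)
Count: 10 out of 16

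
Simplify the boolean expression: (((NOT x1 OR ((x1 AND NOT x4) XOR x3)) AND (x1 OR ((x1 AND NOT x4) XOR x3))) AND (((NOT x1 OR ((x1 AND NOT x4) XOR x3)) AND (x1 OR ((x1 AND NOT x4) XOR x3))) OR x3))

By absorption (E AND (E OR v) = E) then distribution ((E OR v) AND (E OR NOT v) = E):
= ((x1 AND NOT x4) XOR x3)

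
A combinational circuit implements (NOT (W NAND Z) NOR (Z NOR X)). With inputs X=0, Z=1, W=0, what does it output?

Substituting: (NOT (0 NAND 1) NOR (1 NOR 0))
= 1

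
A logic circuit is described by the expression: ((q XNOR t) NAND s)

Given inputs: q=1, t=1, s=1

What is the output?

Substituting: ((1 XNOR 1) NAND 1)
= 0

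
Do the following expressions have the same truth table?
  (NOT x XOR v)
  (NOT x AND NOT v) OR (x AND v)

Yes, they are equivalent — the two output columns agree on all 4 assignments:
x | v | Expression 1 | Expression 2
-----------------------------------
0 | 0 | 1 | 1
0 | 1 | 0 | 0
1 | 0 | 0 | 0
1 | 1 | 1 | 1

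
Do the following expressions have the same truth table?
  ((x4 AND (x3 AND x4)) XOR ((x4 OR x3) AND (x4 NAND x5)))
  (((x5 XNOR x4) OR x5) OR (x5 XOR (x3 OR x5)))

No. Counterexample: with x5=0, x4=0, x3=0, Expression 1 = 0 but Expression 2 = 1.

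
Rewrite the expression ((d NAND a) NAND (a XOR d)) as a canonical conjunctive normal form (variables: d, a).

(d OR NOT a) AND (NOT d OR a)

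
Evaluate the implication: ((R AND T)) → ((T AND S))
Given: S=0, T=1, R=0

Antecedent ((R AND T)) = 0; consequent ((T AND S)) = 0.
0 → 0 = 1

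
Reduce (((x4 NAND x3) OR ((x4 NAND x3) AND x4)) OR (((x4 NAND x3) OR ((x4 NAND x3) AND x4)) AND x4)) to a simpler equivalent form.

By absorption (E OR (E AND v) = E) then absorption (E OR (E AND v) = E):
= (x4 NAND x3)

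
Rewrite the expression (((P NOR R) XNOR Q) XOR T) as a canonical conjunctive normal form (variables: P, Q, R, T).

(P OR Q OR R OR T) AND (P OR Q OR NOT R OR NOT T) AND (P OR NOT Q OR R OR NOT T) AND (P OR NOT Q OR NOT R OR T) AND (NOT P OR Q OR R OR NOT T) AND (NOT P OR Q OR NOT R OR NOT T) AND (NOT P OR NOT Q OR R OR T) AND (NOT P OR NOT Q OR NOT R OR T)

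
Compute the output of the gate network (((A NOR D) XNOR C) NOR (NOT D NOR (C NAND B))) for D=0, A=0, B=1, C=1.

Substituting: (((0 NOR 0) XNOR 1) NOR (NOT 0 NOR (1 NAND 1)))
= 0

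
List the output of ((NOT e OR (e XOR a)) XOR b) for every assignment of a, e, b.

a | e | b | Output
------------------
0 | 0 | 0 | 1
0 | 0 | 1 | 0
0 | 1 | 0 | 1
0 | 1 | 1 | 0
1 | 0 | 0 | 1
1 | 0 | 1 | 0
1 | 1 | 0 | 0
1 | 1 | 1 | 1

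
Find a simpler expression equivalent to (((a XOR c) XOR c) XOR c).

By XOR self-cancellation ((E XOR v) XOR v = E):
= (a XOR c)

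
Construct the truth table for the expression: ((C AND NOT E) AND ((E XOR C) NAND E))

E | C | Output
--------------
0 | 0 | 0
0 | 1 | 1
1 | 0 | 0
1 | 1 | 0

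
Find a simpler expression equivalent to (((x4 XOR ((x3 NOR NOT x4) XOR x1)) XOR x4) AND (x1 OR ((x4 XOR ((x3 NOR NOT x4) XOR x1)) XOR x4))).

By absorption (E AND (E OR v) = E) then XOR self-cancellation ((E XOR v) XOR v = E):
= ((x3 NOR NOT x4) XOR x1)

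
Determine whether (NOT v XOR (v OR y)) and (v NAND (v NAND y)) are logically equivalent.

No. Counterexample: with v=0, y=1, Expression 1 = 0 but Expression 2 = 1.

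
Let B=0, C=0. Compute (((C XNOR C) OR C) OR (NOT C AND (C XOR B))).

Substituting: (((0 XNOR 0) OR 0) OR (NOT 0 AND (0 XOR 0)))
= 1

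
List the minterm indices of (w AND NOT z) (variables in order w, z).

Σm(2) = (w AND NOT z)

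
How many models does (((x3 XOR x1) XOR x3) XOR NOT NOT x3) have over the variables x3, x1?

Satisfying assignments: (0,1), (1,0)
Count: 2 out of 4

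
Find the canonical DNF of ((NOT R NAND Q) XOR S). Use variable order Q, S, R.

(NOT Q AND NOT S AND NOT R) OR (NOT Q AND NOT S AND R) OR (Q AND NOT S AND R) OR (Q AND S AND NOT R)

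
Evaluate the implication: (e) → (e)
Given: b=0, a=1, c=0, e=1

Antecedent (e) = 1; consequent (e) = 1.
1 → 1 = 1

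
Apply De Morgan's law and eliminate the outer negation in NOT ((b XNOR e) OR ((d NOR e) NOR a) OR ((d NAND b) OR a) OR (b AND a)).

NOT (b XNOR e) AND NOT ((d NOR e) NOR a) AND NOT ((d NAND b) OR a) AND NOT (b AND a)
De Morgan's: NOT(OR of terms) = AND of negations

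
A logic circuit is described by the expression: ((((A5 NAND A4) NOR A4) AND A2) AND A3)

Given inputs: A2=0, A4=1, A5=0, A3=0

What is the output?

Substituting: ((((0 NAND 1) NOR 1) AND 0) AND 0)
= 0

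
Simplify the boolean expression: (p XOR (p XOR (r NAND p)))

By XOR self-cancellation ((E XOR v) XOR v = E):
= (r NAND p)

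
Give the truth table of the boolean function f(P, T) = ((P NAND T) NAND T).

P | T | Output
--------------
0 | 0 | 1
0 | 1 | 0
1 | 0 | 1
1 | 1 | 1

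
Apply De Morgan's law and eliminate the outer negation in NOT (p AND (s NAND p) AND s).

NOT p OR NOT (s NAND p) OR NOT s
De Morgan's: NOT(AND of terms) = OR of negations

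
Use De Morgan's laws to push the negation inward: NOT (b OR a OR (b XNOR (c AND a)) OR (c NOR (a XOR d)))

NOT b AND NOT a AND NOT (b XNOR (c AND a)) AND NOT (c NOR (a XOR d))
De Morgan's: NOT(OR of terms) = AND of negations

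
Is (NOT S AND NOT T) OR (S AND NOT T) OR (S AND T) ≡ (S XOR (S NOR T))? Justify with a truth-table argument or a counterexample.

Yes, they are equivalent — the two output columns agree on all 4 assignments:
S | T | Expression 1 | Expression 2
-----------------------------------
0 | 0 | 1 | 1
0 | 1 | 0 | 0
1 | 0 | 1 | 1
1 | 1 | 1 | 1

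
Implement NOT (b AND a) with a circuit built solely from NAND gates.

(((b NAND a) NAND (b NAND a)) NAND ((b NAND a) NAND (b NAND a)))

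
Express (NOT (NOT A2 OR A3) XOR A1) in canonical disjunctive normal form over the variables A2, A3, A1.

(NOT A2 AND NOT A3 AND A1) OR (NOT A2 AND A3 AND A1) OR (A2 AND NOT A3 AND NOT A1) OR (A2 AND A3 AND A1)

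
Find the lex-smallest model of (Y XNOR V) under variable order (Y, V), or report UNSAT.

Y=0, V=0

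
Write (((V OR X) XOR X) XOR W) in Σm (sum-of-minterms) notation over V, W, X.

Σm(2, 3, 4, 7) = (NOT V AND W AND NOT X) OR (NOT V AND W AND X) OR (V AND NOT W AND NOT X) OR (V AND W AND X)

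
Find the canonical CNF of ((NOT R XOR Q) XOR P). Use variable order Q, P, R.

(Q OR P OR NOT R) AND (Q OR NOT P OR R) AND (NOT Q OR P OR R) AND (NOT Q OR NOT P OR NOT R)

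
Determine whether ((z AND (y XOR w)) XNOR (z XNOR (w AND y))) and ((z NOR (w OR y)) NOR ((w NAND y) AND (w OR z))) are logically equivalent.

No. Counterexample: with w=0, y=0, z=1, Expression 1 = 1 but Expression 2 = 0.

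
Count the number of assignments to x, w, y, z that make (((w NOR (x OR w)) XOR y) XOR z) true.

Satisfying assignments: (0,0,0,0), (0,0,1,1), (0,1,0,1), (0,1,1,0), (1,0,0,1), (1,0,1,0), (1,1,0,1), (1,1,1,0)
Count: 8 out of 16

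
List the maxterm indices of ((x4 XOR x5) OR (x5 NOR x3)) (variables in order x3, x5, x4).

ΠM(3, 4, 7) = (x3 OR NOT x5 OR NOT x4) AND (NOT x3 OR x5 OR x4) AND (NOT x3 OR NOT x5 OR NOT x4)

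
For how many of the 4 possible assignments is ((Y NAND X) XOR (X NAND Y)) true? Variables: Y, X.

No assignment satisfies the expression.
Count: 0 out of 4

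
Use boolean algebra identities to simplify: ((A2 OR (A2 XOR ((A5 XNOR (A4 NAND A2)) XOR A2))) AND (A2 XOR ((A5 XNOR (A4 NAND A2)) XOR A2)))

By absorption (E AND (E OR v) = E) then XOR self-cancellation ((E XOR v) XOR v = E):
= (A5 XNOR (A4 NAND A2))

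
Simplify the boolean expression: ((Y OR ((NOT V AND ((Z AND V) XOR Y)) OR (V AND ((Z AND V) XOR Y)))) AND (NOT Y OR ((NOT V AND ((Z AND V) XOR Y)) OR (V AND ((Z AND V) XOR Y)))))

By distribution ((E OR v) AND (E OR NOT v) = E) then distribution ((E AND v) OR (E AND NOT v) = E):
= ((Z AND V) XOR Y)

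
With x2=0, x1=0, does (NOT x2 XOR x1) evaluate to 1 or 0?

Substituting: (NOT 0 XOR 0)
= 1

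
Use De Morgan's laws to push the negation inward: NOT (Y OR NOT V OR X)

NOT Y AND V AND NOT X
De Morgan's: NOT(OR of terms) = AND of negations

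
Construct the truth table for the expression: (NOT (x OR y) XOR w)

x | w | y | Output
------------------
0 | 0 | 0 | 1
0 | 0 | 1 | 0
0 | 1 | 0 | 0
0 | 1 | 1 | 1
1 | 0 | 0 | 0
1 | 0 | 1 | 0
1 | 1 | 0 | 1
1 | 1 | 1 | 1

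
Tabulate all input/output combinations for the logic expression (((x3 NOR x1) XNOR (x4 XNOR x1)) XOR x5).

x5 | x4 | x1 | x3 | Output
--------------------------
0 | 0 | 0 | 0 | 1
0 | 0 | 0 | 1 | 0
0 | 0 | 1 | 0 | 1
0 | 0 | 1 | 1 | 1
0 | 1 | 0 | 0 | 0
0 | 1 | 0 | 1 | 1
0 | 1 | 1 | 0 | 0
0 | 1 | 1 | 1 | 0
1 | 0 | 0 | 0 | 0
1 | 0 | 0 | 1 | 1
1 | 0 | 1 | 0 | 0
1 | 0 | 1 | 1 | 0
1 | 1 | 0 | 0 | 1
1 | 1 | 0 | 1 | 0
1 | 1 | 1 | 0 | 1
1 | 1 | 1 | 1 | 1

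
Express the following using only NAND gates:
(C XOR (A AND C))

((C NAND (C NAND ((A NAND C) NAND (A NAND C)))) NAND (((A NAND C) NAND (A NAND C)) NAND (C NAND ((A NAND C) NAND (A NAND C)))))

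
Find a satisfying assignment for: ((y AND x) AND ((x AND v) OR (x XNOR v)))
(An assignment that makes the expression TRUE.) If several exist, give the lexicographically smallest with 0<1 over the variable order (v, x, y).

v=1, x=1, y=1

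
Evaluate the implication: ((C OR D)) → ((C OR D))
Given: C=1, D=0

Antecedent ((C OR D)) = 1; consequent ((C OR D)) = 1.
1 → 1 = 1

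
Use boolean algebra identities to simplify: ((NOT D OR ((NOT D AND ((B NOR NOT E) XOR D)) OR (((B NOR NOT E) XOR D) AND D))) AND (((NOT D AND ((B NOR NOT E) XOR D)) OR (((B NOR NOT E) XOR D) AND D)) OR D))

By distribution ((E OR v) AND (E OR NOT v) = E) then distribution ((E AND v) OR (E AND NOT v) = E):
= ((B NOR NOT E) XOR D)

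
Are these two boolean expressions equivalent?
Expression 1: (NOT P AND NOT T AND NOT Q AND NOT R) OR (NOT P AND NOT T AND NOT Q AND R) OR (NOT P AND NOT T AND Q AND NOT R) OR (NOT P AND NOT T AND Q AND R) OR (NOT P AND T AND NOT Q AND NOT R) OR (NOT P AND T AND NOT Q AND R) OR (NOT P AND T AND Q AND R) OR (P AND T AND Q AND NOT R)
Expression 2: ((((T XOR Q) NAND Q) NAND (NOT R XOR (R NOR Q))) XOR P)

Yes, they are equivalent — the two output columns agree on all 16 assignments:
P | T | Q | R | Expression 1 | Expression 2
-------------------------------------------
0 | 0 | 0 | 0 | 1 | 1
0 | 0 | 0 | 1 | 1 | 1
0 | 0 | 1 | 0 | 1 | 1
0 | 0 | 1 | 1 | 1 | 1
0 | 1 | 0 | 0 | 1 | 1
0 | 1 | 0 | 1 | 1 | 1
0 | 1 | 1 | 0 | 0 | 0
0 | 1 | 1 | 1 | 1 | 1
1 | 0 | 0 | 0 | 0 | 0
1 | 0 | 0 | 1 | 0 | 0
1 | 0 | 1 | 0 | 0 | 0
1 | 0 | 1 | 1 | 0 | 0
1 | 1 | 0 | 0 | 0 | 0
1 | 1 | 0 | 1 | 0 | 0
1 | 1 | 1 | 0 | 1 | 1
1 | 1 | 1 | 1 | 0 | 0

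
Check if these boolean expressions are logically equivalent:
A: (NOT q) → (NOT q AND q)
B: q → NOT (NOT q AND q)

No, Inverse is not equivalent to original (counterexample: t=0, q=0)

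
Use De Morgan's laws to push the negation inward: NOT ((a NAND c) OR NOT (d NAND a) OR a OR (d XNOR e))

NOT (a NAND c) AND (d NAND a) AND NOT a AND NOT (d XNOR e)
De Morgan's: NOT(OR of terms) = AND of negations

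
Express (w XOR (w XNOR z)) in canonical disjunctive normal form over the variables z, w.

(NOT z AND NOT w) OR (NOT z AND w)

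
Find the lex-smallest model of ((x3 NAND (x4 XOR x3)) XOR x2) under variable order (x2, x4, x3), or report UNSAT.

x2=0, x4=0, x3=0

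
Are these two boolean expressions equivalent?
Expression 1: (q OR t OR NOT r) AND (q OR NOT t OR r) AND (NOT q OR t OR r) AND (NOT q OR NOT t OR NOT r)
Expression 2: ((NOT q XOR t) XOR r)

Yes, they are equivalent — the two output columns agree on all 8 assignments:
q | t | r | Expression 1 | Expression 2
---------------------------------------
0 | 0 | 0 | 1 | 1
0 | 0 | 1 | 0 | 0
0 | 1 | 0 | 0 | 0
0 | 1 | 1 | 1 | 1
1 | 0 | 0 | 0 | 0
1 | 0 | 1 | 1 | 1
1 | 1 | 0 | 1 | 1
1 | 1 | 1 | 0 | 0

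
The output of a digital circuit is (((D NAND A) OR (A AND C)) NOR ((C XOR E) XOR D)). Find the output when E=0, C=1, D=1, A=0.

Substituting: (((1 NAND 0) OR (0 AND 1)) NOR ((1 XOR 0) XOR 1))
= 0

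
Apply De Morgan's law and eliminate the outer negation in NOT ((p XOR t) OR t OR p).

NOT (p XOR t) AND NOT t AND NOT p
De Morgan's: NOT(OR of terms) = AND of negations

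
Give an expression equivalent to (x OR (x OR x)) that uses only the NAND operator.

((x NAND x) NAND (((x NAND x) NAND (x NAND x)) NAND ((x NAND x) NAND (x NAND x))))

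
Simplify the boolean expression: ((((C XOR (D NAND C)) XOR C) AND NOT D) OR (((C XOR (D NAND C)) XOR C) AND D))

By distribution ((E AND v) OR (E AND NOT v) = E) then XOR self-cancellation ((E XOR v) XOR v = E):
= (D NAND C)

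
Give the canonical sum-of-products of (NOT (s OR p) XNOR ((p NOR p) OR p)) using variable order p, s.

Σm(0) = (NOT p AND NOT s)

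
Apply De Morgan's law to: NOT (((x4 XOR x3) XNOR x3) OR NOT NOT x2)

NOT ((x4 XOR x3) XNOR x3) AND NOT x2
De Morgan's: NOT(OR of terms) = AND of negations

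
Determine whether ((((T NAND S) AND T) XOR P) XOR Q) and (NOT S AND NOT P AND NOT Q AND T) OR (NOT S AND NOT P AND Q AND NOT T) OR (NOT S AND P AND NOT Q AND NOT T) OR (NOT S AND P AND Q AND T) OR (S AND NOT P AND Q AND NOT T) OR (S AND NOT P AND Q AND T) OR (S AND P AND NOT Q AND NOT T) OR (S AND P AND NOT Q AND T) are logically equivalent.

Yes, they are equivalent — the two output columns agree on all 16 assignments:
S | P | Q | T | Expression 1 | Expression 2
-------------------------------------------
0 | 0 | 0 | 0 | 0 | 0
0 | 0 | 0 | 1 | 1 | 1
0 | 0 | 1 | 0 | 1 | 1
0 | 0 | 1 | 1 | 0 | 0
0 | 1 | 0 | 0 | 1 | 1
0 | 1 | 0 | 1 | 0 | 0
0 | 1 | 1 | 0 | 0 | 0
0 | 1 | 1 | 1 | 1 | 1
1 | 0 | 0 | 0 | 0 | 0
1 | 0 | 0 | 1 | 0 | 0
1 | 0 | 1 | 0 | 1 | 1
1 | 0 | 1 | 1 | 1 | 1
1 | 1 | 0 | 0 | 1 | 1
1 | 1 | 0 | 1 | 1 | 1
1 | 1 | 1 | 0 | 0 | 0
1 | 1 | 1 | 1 | 0 | 0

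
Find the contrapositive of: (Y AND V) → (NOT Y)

Contrapositive: Y → NOT (Y AND V)
Note: A statement and its contrapositive are logically equivalent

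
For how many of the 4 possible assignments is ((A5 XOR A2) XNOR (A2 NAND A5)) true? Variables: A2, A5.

Satisfying assignments: (0,1), (1,0), (1,1)
Count: 3 out of 4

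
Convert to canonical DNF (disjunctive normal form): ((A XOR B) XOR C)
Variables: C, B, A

(NOT C AND NOT B AND A) OR (NOT C AND B AND NOT A) OR (C AND NOT B AND NOT A) OR (C AND B AND A)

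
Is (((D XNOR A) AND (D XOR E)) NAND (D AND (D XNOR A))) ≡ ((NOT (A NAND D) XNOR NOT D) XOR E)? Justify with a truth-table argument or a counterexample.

No. Counterexample: with D=0, A=0, E=0, Expression 1 = 1 but Expression 2 = 0.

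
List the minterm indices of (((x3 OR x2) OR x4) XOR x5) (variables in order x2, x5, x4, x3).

Σm(1, 2, 3, 4, 8, 9, 10, 11) = (NOT x2 AND NOT x5 AND NOT x4 AND x3) OR (NOT x2 AND NOT x5 AND x4 AND NOT x3) OR (NOT x2 AND NOT x5 AND x4 AND x3) OR (NOT x2 AND x5 AND NOT x4 AND NOT x3) OR (x2 AND NOT x5 AND NOT x4 AND NOT x3) OR (x2 AND NOT x5 AND NOT x4 AND x3) OR (x2 AND NOT x5 AND x4 AND NOT x3) OR (x2 AND NOT x5 AND x4 AND x3)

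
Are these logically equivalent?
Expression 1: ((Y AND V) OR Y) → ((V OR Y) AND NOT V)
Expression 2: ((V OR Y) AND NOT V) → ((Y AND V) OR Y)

No, Converse is not equivalent to original (counterexample: Y=1, V=1, X=0)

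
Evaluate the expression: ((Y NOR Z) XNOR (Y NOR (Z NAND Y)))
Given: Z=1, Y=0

Substituting: ((0 NOR 1) XNOR (0 NOR (1 NAND 0)))
= 1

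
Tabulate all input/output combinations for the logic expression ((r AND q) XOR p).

q | p | r | Output
------------------
0 | 0 | 0 | 0
0 | 0 | 1 | 0
0 | 1 | 0 | 1
0 | 1 | 1 | 1
1 | 0 | 0 | 0
1 | 0 | 1 | 1
1 | 1 | 0 | 1
1 | 1 | 1 | 0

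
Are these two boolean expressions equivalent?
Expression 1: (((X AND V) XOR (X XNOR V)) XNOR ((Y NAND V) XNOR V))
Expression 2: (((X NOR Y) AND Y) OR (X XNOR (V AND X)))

No. Counterexample: with X=0, Y=0, V=0, Expression 1 = 0 but Expression 2 = 1.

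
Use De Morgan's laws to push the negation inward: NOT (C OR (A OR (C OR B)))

NOT C AND NOT (A OR (C OR B))
De Morgan's: NOT(OR of terms) = AND of negations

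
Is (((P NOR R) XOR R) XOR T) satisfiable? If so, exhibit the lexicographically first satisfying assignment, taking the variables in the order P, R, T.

P=0, R=0, T=0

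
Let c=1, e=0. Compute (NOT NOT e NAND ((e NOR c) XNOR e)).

Substituting: (NOT NOT 0 NAND ((0 NOR 1) XNOR 0))
= 1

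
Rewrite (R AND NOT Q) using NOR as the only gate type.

((R NOR R) NOR ((Q NOR Q) NOR (Q NOR Q)))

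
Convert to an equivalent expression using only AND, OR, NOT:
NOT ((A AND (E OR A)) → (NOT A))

(A AND (E OR A)) AND A
(Negated implication: NOT(A → B) = A AND NOT B)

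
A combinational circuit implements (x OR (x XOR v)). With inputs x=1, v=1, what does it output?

Substituting: (1 OR (1 XOR 1))
= 1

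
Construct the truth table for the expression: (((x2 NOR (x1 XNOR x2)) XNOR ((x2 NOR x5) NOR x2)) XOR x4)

x2 | x5 | x1 | x4 | Output
--------------------------
0 | 0 | 0 | 0 | 1
0 | 0 | 0 | 1 | 0
0 | 0 | 1 | 0 | 0
0 | 0 | 1 | 1 | 1
0 | 1 | 0 | 0 | 0
0 | 1 | 0 | 1 | 1
0 | 1 | 1 | 0 | 1
0 | 1 | 1 | 1 | 0
1 | 0 | 0 | 0 | 1
1 | 0 | 0 | 1 | 0
1 | 0 | 1 | 0 | 1
1 | 0 | 1 | 1 | 0
1 | 1 | 0 | 0 | 1
1 | 1 | 0 | 1 | 0
1 | 1 | 1 | 0 | 1
1 | 1 | 1 | 1 | 0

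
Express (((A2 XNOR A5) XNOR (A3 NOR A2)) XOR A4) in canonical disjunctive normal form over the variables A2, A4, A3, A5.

(NOT A2 AND NOT A4 AND NOT A3 AND NOT A5) OR (NOT A2 AND NOT A4 AND A3 AND A5) OR (NOT A2 AND A4 AND NOT A3 AND A5) OR (NOT A2 AND A4 AND A3 AND NOT A5) OR (A2 AND NOT A4 AND NOT A3 AND NOT A5) OR (A2 AND NOT A4 AND A3 AND NOT A5) OR (A2 AND A4 AND NOT A3 AND A5) OR (A2 AND A4 AND A3 AND A5)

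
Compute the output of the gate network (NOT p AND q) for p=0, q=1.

Substituting: (NOT 0 AND 1)
= 1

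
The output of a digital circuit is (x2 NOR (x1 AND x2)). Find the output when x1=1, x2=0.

Substituting: (0 NOR (1 AND 0))
= 1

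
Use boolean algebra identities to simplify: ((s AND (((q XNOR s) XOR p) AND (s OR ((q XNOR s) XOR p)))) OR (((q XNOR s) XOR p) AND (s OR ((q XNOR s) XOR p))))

By absorption (E OR (E AND v) = E) then absorption (E AND (E OR v) = E):
= ((q XNOR s) XOR p)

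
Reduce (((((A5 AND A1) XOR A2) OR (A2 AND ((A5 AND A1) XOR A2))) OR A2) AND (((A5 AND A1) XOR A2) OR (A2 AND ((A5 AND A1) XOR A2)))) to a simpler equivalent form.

By absorption (E AND (E OR v) = E) then absorption (E OR (E AND v) = E):
= ((A5 AND A1) XOR A2)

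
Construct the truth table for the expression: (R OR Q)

Q | R | Output
--------------
0 | 0 | 0
0 | 1 | 1
1 | 0 | 1
1 | 1 | 1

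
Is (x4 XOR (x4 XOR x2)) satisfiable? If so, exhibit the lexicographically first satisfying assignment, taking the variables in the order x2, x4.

x2=1, x4=0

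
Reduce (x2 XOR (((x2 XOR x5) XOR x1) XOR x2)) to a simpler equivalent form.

By XOR self-cancellation ((E XOR v) XOR v = E):
= ((x2 XOR x5) XOR x1)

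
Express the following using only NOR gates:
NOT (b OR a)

(((b NOR a) NOR (b NOR a)) NOR ((b NOR a) NOR (b NOR a)))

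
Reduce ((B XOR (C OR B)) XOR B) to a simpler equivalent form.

By XOR self-cancellation ((E XOR v) XOR v = E):
= (C OR B)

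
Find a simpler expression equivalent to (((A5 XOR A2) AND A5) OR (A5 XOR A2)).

By absorption (E OR (E AND v) = E):
= (A5 XOR A2)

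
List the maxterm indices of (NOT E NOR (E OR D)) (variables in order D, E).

ΠM(0, 1, 2, 3) = (D OR E) AND (D OR NOT E) AND (NOT D OR E) AND (NOT D OR NOT E)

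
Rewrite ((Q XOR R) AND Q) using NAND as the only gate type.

((((Q NAND (Q NAND R)) NAND (R NAND (Q NAND R))) NAND Q) NAND (((Q NAND (Q NAND R)) NAND (R NAND (Q NAND R))) NAND Q))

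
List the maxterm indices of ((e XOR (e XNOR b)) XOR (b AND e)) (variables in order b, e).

ΠM(2) = (NOT b OR e)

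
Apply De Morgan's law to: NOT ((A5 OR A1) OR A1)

NOT (A5 OR A1) AND NOT A1
De Morgan's: NOT(OR of terms) = AND of negations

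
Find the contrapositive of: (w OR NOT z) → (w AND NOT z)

Contrapositive: NOT (w AND NOT z) → NOT (w OR NOT z)
Note: A statement and its contrapositive are logically equivalent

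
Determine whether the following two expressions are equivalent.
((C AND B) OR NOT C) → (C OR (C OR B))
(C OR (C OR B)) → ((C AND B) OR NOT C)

No, Converse is not equivalent to original (counterexample: B=0, C=0)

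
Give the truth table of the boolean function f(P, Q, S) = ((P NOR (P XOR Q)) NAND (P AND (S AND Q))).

P | Q | S | Output
------------------
0 | 0 | 0 | 1
0 | 0 | 1 | 1
0 | 1 | 0 | 1
0 | 1 | 1 | 1
1 | 0 | 0 | 1
1 | 0 | 1 | 1
1 | 1 | 0 | 1
1 | 1 | 1 | 1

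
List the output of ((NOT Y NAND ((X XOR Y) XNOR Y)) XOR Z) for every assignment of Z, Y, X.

Z | Y | X | Output
------------------
0 | 0 | 0 | 0
0 | 0 | 1 | 1
0 | 1 | 0 | 1
0 | 1 | 1 | 1
1 | 0 | 0 | 1
1 | 0 | 1 | 0
1 | 1 | 0 | 0
1 | 1 | 1 | 0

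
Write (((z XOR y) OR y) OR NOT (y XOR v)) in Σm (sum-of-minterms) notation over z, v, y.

Σm(0, 1, 3, 4, 5, 6, 7) = (NOT z AND NOT v AND NOT y) OR (NOT z AND NOT v AND y) OR (NOT z AND v AND y) OR (z AND NOT v AND NOT y) OR (z AND NOT v AND y) OR (z AND v AND NOT y) OR (z AND v AND y)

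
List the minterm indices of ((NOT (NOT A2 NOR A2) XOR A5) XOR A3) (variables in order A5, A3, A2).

Σm(0, 1, 6, 7) = (NOT A5 AND NOT A3 AND NOT A2) OR (NOT A5 AND NOT A3 AND A2) OR (A5 AND A3 AND NOT A2) OR (A5 AND A3 AND A2)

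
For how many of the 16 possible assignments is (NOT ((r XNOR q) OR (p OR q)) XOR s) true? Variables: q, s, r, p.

Satisfying assignments: (0,0,1,0), (0,1,0,0), (0,1,0,1), (0,1,1,1), (1,1,0,0), (1,1,0,1), (1,1,1,0), (1,1,1,1)
Count: 8 out of 16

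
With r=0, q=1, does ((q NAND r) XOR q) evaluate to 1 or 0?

Substituting: ((1 NAND 0) XOR 1)
= 0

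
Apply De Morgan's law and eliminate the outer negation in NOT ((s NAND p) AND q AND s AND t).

NOT (s NAND p) OR NOT q OR NOT s OR NOT t
De Morgan's: NOT(AND of terms) = OR of negations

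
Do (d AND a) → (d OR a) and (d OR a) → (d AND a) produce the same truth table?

No, Converse is not equivalent to original (counterexample: a=0, d=1)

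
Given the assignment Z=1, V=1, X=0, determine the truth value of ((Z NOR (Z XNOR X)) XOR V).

Substituting: ((1 NOR (1 XNOR 0)) XOR 1)
= 1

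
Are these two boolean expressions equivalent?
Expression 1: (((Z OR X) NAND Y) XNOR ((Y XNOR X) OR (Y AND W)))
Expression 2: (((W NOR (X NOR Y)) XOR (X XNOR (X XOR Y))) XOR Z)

No. Counterexample: with W=0, Z=0, Y=1, X=0, Expression 1 = 0 but Expression 2 = 1.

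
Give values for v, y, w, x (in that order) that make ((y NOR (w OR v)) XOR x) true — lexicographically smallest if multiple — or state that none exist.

v=0, y=0, w=0, x=0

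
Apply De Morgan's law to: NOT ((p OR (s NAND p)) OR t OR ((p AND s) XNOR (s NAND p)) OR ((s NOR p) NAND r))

NOT (p OR (s NAND p)) AND NOT t AND NOT ((p AND s) XNOR (s NAND p)) AND NOT ((s NOR p) NAND r)
De Morgan's: NOT(OR of terms) = AND of negations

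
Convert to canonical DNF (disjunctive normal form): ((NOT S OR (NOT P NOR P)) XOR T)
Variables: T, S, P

(NOT T AND NOT S AND NOT P) OR (NOT T AND NOT S AND P) OR (T AND S AND NOT P) OR (T AND S AND P)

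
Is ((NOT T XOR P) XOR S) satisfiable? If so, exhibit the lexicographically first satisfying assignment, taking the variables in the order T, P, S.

T=0, P=0, S=0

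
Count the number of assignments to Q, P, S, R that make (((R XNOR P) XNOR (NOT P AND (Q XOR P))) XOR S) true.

Satisfying assignments: (0,0,0,1), (0,0,1,0), (0,1,0,0), (0,1,1,1), (1,0,0,0), (1,0,1,1), (1,1,0,0), (1,1,1,1)
Count: 8 out of 16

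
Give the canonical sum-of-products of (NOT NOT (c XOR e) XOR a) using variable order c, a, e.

Σm(1, 2, 4, 7) = (NOT c AND NOT a AND e) OR (NOT c AND a AND NOT e) OR (c AND NOT a AND NOT e) OR (c AND a AND e)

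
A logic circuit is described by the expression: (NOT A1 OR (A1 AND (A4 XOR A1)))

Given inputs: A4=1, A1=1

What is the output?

Substituting: (NOT 1 OR (1 AND (1 XOR 1)))
= 0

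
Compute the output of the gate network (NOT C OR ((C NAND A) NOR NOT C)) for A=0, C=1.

Substituting: (NOT 1 OR ((1 NAND 0) NOR NOT 1))
= 0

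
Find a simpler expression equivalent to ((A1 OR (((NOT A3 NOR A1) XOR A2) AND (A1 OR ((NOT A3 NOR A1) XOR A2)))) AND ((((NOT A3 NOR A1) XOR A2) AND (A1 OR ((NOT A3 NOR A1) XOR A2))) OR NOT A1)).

By distribution ((E OR v) AND (E OR NOT v) = E) then absorption (E AND (E OR v) = E):
= ((NOT A3 NOR A1) XOR A2)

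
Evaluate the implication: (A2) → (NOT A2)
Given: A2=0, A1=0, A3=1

Antecedent (A2) = 0; consequent (NOT A2) = 1.
0 → 1 = 1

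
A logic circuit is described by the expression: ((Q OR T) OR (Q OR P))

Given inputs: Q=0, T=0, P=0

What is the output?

Substituting: ((0 OR 0) OR (0 OR 0))
= 0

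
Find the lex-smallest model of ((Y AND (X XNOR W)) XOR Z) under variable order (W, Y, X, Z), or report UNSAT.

W=0, Y=0, X=0, Z=1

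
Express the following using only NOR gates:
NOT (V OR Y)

(((V NOR Y) NOR (V NOR Y)) NOR ((V NOR Y) NOR (V NOR Y)))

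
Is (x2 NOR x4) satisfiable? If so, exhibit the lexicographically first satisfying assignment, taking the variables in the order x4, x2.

x4=0, x2=0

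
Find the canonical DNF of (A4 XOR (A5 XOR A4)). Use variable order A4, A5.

(NOT A4 AND A5) OR (A4 AND A5)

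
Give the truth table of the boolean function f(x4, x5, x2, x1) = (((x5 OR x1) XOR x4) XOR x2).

x4 | x5 | x2 | x1 | Output
--------------------------
0 | 0 | 0 | 0 | 0
0 | 0 | 0 | 1 | 1
0 | 0 | 1 | 0 | 1
0 | 0 | 1 | 1 | 0
0 | 1 | 0 | 0 | 1
0 | 1 | 0 | 1 | 1
0 | 1 | 1 | 0 | 0
0 | 1 | 1 | 1 | 0
1 | 0 | 0 | 0 | 1
1 | 0 | 0 | 1 | 0
1 | 0 | 1 | 0 | 0
1 | 0 | 1 | 1 | 1
1 | 1 | 0 | 0 | 0
1 | 1 | 0 | 1 | 0
1 | 1 | 1 | 0 | 1
1 | 1 | 1 | 1 | 1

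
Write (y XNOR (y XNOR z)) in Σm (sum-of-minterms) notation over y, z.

Σm(1, 3) = (NOT y AND z) OR (y AND z)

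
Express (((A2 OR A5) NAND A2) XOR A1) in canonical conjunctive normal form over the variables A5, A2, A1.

(A5 OR A2 OR NOT A1) AND (A5 OR NOT A2 OR A1) AND (NOT A5 OR A2 OR NOT A1) AND (NOT A5 OR NOT A2 OR A1)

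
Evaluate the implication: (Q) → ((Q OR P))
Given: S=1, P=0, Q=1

Antecedent (Q) = 1; consequent ((Q OR P)) = 1.
1 → 1 = 1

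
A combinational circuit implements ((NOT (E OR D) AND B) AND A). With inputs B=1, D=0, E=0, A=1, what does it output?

Substituting: ((NOT (0 OR 0) AND 1) AND 1)
= 1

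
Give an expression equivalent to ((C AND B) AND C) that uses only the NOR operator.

((((C NOR C) NOR (B NOR B)) NOR ((C NOR C) NOR (B NOR B))) NOR (C NOR C))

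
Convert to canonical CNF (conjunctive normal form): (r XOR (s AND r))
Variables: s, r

(s OR r) AND (NOT s OR r) AND (NOT s OR NOT r)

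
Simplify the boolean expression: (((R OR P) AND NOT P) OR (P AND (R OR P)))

By distribution ((E AND v) OR (E AND NOT v) = E):
= (R OR P)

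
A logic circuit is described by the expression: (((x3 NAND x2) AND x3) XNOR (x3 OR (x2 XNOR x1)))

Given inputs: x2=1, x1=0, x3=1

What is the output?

Substituting: (((1 NAND 1) AND 1) XNOR (1 OR (1 XNOR 0)))
= 0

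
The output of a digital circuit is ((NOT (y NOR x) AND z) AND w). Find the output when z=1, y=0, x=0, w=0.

Substituting: ((NOT (0 NOR 0) AND 1) AND 0)
= 0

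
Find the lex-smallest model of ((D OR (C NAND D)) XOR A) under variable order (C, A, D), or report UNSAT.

C=0, A=0, D=0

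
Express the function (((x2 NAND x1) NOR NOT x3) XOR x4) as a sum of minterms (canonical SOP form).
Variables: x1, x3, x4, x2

Σm(2, 3, 6, 7, 10, 11, 13, 14) = (NOT x1 AND NOT x3 AND x4 AND NOT x2) OR (NOT x1 AND NOT x3 AND x4 AND x2) OR (NOT x1 AND x3 AND x4 AND NOT x2) OR (NOT x1 AND x3 AND x4 AND x2) OR (x1 AND NOT x3 AND x4 AND NOT x2) OR (x1 AND NOT x3 AND x4 AND x2) OR (x1 AND x3 AND NOT x4 AND x2) OR (x1 AND x3 AND x4 AND NOT x2)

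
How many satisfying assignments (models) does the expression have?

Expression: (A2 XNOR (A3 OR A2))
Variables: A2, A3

Satisfying assignments: (0,0), (1,0), (1,1)
Count: 3 out of 4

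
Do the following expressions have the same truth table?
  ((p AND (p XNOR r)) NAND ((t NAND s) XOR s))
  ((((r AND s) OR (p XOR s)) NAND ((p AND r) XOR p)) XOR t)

No. Counterexample: with s=0, t=0, r=0, p=1, Expression 1 = 1 but Expression 2 = 0.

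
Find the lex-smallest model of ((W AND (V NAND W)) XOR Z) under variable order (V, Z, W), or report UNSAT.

V=0, Z=0, W=1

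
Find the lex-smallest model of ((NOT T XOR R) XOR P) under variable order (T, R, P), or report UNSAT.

T=0, R=0, P=0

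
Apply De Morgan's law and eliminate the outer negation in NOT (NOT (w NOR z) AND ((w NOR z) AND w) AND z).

(w NOR z) OR NOT ((w NOR z) AND w) OR NOT z
De Morgan's: NOT(AND of terms) = OR of negations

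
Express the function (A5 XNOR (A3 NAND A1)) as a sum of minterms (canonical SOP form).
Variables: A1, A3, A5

Σm(1, 3, 5, 6) = (NOT A1 AND NOT A3 AND A5) OR (NOT A1 AND A3 AND A5) OR (A1 AND NOT A3 AND A5) OR (A1 AND A3 AND NOT A5)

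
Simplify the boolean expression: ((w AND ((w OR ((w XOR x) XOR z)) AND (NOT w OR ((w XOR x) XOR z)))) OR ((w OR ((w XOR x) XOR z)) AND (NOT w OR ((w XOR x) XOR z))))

By absorption (E OR (E AND v) = E) then distribution ((E OR v) AND (E OR NOT v) = E):
= ((w XOR x) XOR z)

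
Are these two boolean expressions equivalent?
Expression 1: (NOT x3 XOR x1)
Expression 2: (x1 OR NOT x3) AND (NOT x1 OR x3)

Yes, they are equivalent — the two output columns agree on all 4 assignments:
x1 | x3 | Expression 1 | Expression 2
-------------------------------------
0 | 0 | 1 | 1
0 | 1 | 0 | 0
1 | 0 | 0 | 0
1 | 1 | 1 | 1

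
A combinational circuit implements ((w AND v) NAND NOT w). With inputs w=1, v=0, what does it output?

Substituting: ((1 AND 0) NAND NOT 1)
= 1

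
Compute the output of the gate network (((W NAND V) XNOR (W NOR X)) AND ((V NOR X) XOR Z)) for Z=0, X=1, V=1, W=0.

Substituting: (((0 NAND 1) XNOR (0 NOR 1)) AND ((1 NOR 1) XOR 0))
= 0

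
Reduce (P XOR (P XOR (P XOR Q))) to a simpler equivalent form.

By XOR self-cancellation ((E XOR v) XOR v = E):
= (P XOR Q)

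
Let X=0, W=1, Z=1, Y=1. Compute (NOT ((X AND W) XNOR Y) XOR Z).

Substituting: (NOT ((0 AND 1) XNOR 1) XOR 1)
= 0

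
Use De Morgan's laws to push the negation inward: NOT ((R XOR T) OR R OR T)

NOT (R XOR T) AND NOT R AND NOT T
De Morgan's: NOT(OR of terms) = AND of negations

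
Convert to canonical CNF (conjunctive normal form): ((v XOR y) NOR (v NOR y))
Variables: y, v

(y OR v) AND (y OR NOT v) AND (NOT y OR v)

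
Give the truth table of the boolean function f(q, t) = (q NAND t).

q | t | Output
--------------
0 | 0 | 1
0 | 1 | 1
1 | 0 | 1
1 | 1 | 0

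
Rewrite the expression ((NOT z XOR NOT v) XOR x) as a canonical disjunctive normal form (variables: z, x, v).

(NOT z AND NOT x AND v) OR (NOT z AND x AND NOT v) OR (z AND NOT x AND NOT v) OR (z AND x AND v)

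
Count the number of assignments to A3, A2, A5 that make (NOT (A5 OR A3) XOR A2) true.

Satisfying assignments: (0,0,0), (0,1,1), (1,1,0), (1,1,1)
Count: 4 out of 8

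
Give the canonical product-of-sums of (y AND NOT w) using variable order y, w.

ΠM(0, 1, 3) = (y OR w) AND (y OR NOT w) AND (NOT y OR NOT w)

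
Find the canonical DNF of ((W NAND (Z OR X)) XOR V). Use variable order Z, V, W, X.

(NOT Z AND NOT V AND NOT W AND NOT X) OR (NOT Z AND NOT V AND NOT W AND X) OR (NOT Z AND NOT V AND W AND NOT X) OR (NOT Z AND V AND W AND X) OR (Z AND NOT V AND NOT W AND NOT X) OR (Z AND NOT V AND NOT W AND X) OR (Z AND V AND W AND NOT X) OR (Z AND V AND W AND X)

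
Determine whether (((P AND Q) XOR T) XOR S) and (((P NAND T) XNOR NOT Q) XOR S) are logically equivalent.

No. Counterexample: with P=0, T=0, S=0, Q=0, Expression 1 = 0 but Expression 2 = 1.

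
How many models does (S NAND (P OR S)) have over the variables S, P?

Satisfying assignments: (0,0), (0,1)
Count: 2 out of 4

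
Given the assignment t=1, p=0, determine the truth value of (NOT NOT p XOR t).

Substituting: (NOT NOT 0 XOR 1)
= 1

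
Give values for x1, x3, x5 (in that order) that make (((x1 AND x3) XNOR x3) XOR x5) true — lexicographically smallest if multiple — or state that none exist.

x1=0, x3=0, x5=0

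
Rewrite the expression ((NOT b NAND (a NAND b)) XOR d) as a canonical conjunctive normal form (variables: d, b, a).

(d OR b OR a) AND (d OR b OR NOT a) AND (NOT d OR NOT b OR a) AND (NOT d OR NOT b OR NOT a)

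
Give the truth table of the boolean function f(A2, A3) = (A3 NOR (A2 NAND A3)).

A2 | A3 | Output
----------------
0 | 0 | 0
0 | 1 | 0
1 | 0 | 0
1 | 1 | 0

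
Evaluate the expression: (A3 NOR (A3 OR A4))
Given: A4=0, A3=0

Substituting: (0 NOR (0 OR 0))
= 1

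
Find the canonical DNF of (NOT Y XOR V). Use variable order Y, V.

(NOT Y AND NOT V) OR (Y AND V)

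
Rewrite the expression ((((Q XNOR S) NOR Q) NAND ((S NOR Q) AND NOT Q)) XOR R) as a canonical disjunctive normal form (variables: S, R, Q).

(NOT S AND NOT R AND NOT Q) OR (NOT S AND NOT R AND Q) OR (S AND NOT R AND NOT Q) OR (S AND NOT R AND Q)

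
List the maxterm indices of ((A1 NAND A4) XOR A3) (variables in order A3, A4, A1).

ΠM(3, 4, 5, 6) = (A3 OR NOT A4 OR NOT A1) AND (NOT A3 OR A4 OR A1) AND (NOT A3 OR A4 OR NOT A1) AND (NOT A3 OR NOT A4 OR A1)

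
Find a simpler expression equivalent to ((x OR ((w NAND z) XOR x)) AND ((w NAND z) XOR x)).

By absorption (E AND (E OR v) = E):
= ((w NAND z) XOR x)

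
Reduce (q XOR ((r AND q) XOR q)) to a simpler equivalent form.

By XOR self-cancellation ((E XOR v) XOR v = E):
= (r AND q)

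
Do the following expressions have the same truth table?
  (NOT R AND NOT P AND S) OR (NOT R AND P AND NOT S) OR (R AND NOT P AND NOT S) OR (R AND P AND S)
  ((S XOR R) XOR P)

Yes, they are equivalent — the two output columns agree on all 8 assignments:
R | P | S | Expression 1 | Expression 2
---------------------------------------
0 | 0 | 0 | 0 | 0
0 | 0 | 1 | 1 | 1
0 | 1 | 0 | 1 | 1
0 | 1 | 1 | 0 | 0
1 | 0 | 0 | 1 | 1
1 | 0 | 1 | 0 | 0
1 | 1 | 0 | 0 | 0
1 | 1 | 1 | 1 | 1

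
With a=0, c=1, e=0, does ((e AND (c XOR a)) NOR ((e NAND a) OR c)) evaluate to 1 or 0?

Substituting: ((0 AND (1 XOR 0)) NOR ((0 NAND 0) OR 1))
= 0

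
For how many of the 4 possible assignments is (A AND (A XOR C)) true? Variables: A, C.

Satisfying assignments: (1,0)
Count: 1 out of 4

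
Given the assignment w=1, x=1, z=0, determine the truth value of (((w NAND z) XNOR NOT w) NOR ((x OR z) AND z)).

Substituting: (((1 NAND 0) XNOR NOT 1) NOR ((1 OR 0) AND 0))
= 1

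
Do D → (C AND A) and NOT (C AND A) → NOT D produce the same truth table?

Yes, Contrapositive is always equivalent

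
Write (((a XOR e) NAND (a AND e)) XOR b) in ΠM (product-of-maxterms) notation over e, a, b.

ΠM(1, 3, 5, 7) = (e OR a OR NOT b) AND (e OR NOT a OR NOT b) AND (NOT e OR a OR NOT b) AND (NOT e OR NOT a OR NOT b)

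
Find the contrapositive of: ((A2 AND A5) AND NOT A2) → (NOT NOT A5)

Contrapositive: NOT A5 → NOT ((A2 AND A5) AND NOT A2)
Note: A statement and its contrapositive are logically equivalent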